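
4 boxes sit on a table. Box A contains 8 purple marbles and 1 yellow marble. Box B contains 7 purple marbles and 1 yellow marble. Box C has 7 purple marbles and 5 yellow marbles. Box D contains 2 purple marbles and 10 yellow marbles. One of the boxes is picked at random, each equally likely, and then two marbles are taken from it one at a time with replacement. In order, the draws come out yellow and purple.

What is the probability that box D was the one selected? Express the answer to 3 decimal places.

0.235

Compute the likelihood of the observed sequence for each case: P(data | box A) = (1/9)(8/9) = 0.098765; P(data | box B) = (1/8)(7/8) = 0.10938; P(data | box C) = (5/12)(7/12) = 0.24306; P(data | box D) = (10/12)(2/12) = 0.13889.
Weighting by the prior gives 1/4 · 0.098765 = 0.024691, 1/4 · 0.10938 = 0.027344, 1/4 · 0.24306 = 0.060764, 1/4 · 0.13889 = 0.034722; with total 0.14752.
Therefore the posterior P(box D | data) = (0.034722) / (0.14752) = 0.23537.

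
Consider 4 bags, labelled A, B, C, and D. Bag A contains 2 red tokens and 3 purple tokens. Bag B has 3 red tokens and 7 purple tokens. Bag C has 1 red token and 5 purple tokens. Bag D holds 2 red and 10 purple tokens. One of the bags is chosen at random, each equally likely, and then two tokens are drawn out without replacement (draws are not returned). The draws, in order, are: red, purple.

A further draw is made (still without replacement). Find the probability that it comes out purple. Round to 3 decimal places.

Compute the likelihood of the observed sequence for each case: P(data | bag A) = (2/5)(3/4) = 0.3; P(data | bag B) = (3/10)(7/9) = 0.23333; P(data | bag C) = (1/6)(5/5) = 0.16667; P(data | bag D) = (2/12)(10/11) = 0.15152.
Multiplying each by its prior: 1/4 · 0.3 = 0.075, 1/4 · 0.23333 = 0.058333, 1/4 · 0.16667 = 0.041667, 1/4 · 0.15152 = 0.037879; these sum to 0.21288.
Normalising, the posterior is P(bag A | data) = 0.35231, P(bag B | data) = 0.27402, P(bag C | data) = 0.19573, P(bag D | data) = 0.17794.
The predictive probability is P(purple next | data) = (2/3)(0.35231) + (3/4)(0.27402) + (1)(0.19573) + (9/10)(0.17794) = 0.79626.

0.796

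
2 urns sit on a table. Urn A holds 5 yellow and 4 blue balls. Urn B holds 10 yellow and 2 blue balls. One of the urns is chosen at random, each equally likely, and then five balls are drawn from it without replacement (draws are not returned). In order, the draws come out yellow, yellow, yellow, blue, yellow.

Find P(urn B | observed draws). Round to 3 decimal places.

For each hypothesis, P(data | H) works out to: P(data | urn A) = (5/9)(4/8)(3/7)(4/6)(2/5) = 0.031746; P(data | urn B) = (10/12)(9/11)(8/10)(2/9)(7/8) = 0.10606.
Multiplying each by its prior: 1/2 · 0.031746 = 0.015873, 1/2 · 0.10606 = 0.05303; summing to 0.068903.
Therefore the posterior P(urn B | data) = (0.05303) / (0.068903) = 0.76963.

0.770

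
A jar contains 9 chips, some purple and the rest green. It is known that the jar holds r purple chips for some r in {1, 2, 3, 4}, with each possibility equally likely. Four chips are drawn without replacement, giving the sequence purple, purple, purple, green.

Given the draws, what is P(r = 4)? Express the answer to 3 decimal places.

0.769

Under each hypothesis, the probability of the observed sequence is: P(data | r = 1) = (1/9)(0/8) = 0; P(data | r = 2) = (2/9)(1/8)(0/7) = 0; P(data | r = 3) = (3/9)(2/8)(1/7)(6/6) = 0.011905; P(data | r = 4) = (4/9)(3/8)(2/7)(5/6) = 0.039683.
Multiplying each by its prior: 1/4 · 0 = 0, 1/4 · 0 = 0, 1/4 · 0.011905 = 0.0029762, 1/4 · 0.039683 = 0.0099206; with total 0.012897.
By Bayes' rule, P(r = 4 | data) = (0.0099206) / (0.012897) = 0.76923.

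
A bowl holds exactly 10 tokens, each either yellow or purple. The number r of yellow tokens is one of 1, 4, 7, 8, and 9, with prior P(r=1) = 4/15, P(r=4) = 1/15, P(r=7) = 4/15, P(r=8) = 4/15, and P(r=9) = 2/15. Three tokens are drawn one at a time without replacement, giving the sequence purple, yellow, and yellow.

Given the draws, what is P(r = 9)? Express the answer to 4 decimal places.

0.1233

For each hypothesis, P(data | H) works out to: P(data | r = 1) = (9/10)(1/9)(0/8) = 0; P(data | r = 4) = (6/10)(4/9)(3/8) = 1/10; P(data | r = 7) = (3/10)(7/9)(6/8) = 7/40; P(data | r = 8) = (2/10)(8/9)(7/8) = 7/45; P(data | r = 9) = (1/10)(9/9)(8/8) = 1/10.
Weighting by the prior gives 4/15 · 0 = 0, 1/15 · 1/10 = 1/150, 4/15 · 7/40 = 7/150, 4/15 · 7/45 = 28/675, 2/15 · 1/10 = 1/75; summing to 73/675.
So P(r = 9 | data) = (1/75) / (73/675) = 9/73.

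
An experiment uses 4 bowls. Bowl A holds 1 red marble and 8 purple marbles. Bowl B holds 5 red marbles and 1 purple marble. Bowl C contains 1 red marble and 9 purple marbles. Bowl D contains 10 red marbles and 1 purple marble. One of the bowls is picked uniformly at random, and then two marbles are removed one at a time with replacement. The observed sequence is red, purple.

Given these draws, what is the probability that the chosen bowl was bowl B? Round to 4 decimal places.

0.3385

Compute the likelihood of the observed sequence for each case: P(data | bowl A) = (1/9)(8/9) = 0.098765; P(data | bowl B) = (5/6)(1/6) = 0.13889; P(data | bowl C) = (1/10)(9/10) = 0.09; P(data | bowl D) = (10/11)(1/11) = 0.082645.
Multiplying each by its prior: 1/4 · 0.098765 = 0.024691, 1/4 · 0.13889 = 0.034722, 1/4 · 0.09 = 0.0225, 1/4 · 0.082645 = 0.020661; summing to 0.10257.
So P(bowl B | data) = (0.034722) / (0.10257) = 0.33851.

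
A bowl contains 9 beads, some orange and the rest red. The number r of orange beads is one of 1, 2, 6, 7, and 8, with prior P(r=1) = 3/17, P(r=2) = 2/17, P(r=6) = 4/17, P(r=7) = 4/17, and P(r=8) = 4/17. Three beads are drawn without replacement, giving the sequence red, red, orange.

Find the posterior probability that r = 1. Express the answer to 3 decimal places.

0.313

Under each hypothesis, the probability of the observed sequence is: P(data | r = 1) = (8/9)(7/8)(1/7) = 0.11111; P(data | r = 2) = (7/9)(6/8)(2/7) = 0.16667; P(data | r = 6) = (3/9)(2/8)(6/7) = 0.071429; P(data | r = 7) = (2/9)(1/8)(7/7) = 0.027778; P(data | r = 8) = (1/9)(0/8) = 0.
The prior-weighted likelihoods are 3/17 · 0.11111 = 0.019608, 2/17 · 0.16667 = 0.019608, 4/17 · 0.071429 = 0.016807, 4/17 · 0.027778 = 0.0065359, 4/17 · 0 = 0; these sum to 0.062558.
Therefore the posterior P(r = 1 | data) = (0.019608) / (0.062558) = 0.31343.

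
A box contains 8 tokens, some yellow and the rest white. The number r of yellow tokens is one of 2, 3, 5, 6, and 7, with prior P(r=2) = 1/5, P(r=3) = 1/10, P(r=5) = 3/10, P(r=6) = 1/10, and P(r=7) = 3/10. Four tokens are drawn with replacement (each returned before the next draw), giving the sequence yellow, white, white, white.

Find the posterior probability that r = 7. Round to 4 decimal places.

0.0123

Compute the likelihood of the observed sequence for each case: P(data | r = 2) = (2/8)(6/8)(6/8)(6/8) = 0.10547; P(data | r = 3) = (3/8)(5/8)(5/8)(5/8) = 0.091553; P(data | r = 5) = (5/8)(3/8)(3/8)(3/8) = 0.032959; P(data | r = 6) = (6/8)(2/8)(2/8)(2/8) = 0.011719; P(data | r = 7) = (7/8)(1/8)(1/8)(1/8) = 0.001709.
The prior-weighted likelihoods are 1/5 · 0.10547 = 0.021094, 1/10 · 0.091553 = 0.0091553, 3/10 · 0.032959 = 0.0098877, 1/10 · 0.011719 = 0.0011719, 3/10 · 0.001709 = 0.0005127; with total 0.041821.
Therefore the posterior P(r = 7 | data) = (0.0005127) / (0.041821) = 0.012259.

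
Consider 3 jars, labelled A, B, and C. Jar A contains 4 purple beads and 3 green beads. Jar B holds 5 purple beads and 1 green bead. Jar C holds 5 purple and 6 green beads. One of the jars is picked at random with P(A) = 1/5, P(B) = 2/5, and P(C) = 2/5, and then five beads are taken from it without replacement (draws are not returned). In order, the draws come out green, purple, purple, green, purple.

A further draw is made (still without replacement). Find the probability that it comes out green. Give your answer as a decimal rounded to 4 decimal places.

The likelihood of the observed sequence under each hypothesis: P(data | jar A) = (3/7)(4/6)(3/5)(2/4)(2/3) = 0.057143; P(data | jar B) = (1/6)(5/5)(4/4)(0/3) = 0; P(data | jar C) = (6/11)(5/10)(4/9)(5/8)(3/7) = 0.032468.
The prior-weighted likelihoods are 1/5 · 0.057143 = 0.011429, 2/5 · 0 = 0, 2/5 · 0.032468 = 0.012987; these sum to 0.024416.
The posterior is then P(jar A | data) = 0.46809, P(jar B | data) = 0, P(jar C | data) = 0.53191.
The predictive probability is P(green next | data) = (1/2)(0.46809) + (2/3)(0.53191) = 0.58865.

0.5887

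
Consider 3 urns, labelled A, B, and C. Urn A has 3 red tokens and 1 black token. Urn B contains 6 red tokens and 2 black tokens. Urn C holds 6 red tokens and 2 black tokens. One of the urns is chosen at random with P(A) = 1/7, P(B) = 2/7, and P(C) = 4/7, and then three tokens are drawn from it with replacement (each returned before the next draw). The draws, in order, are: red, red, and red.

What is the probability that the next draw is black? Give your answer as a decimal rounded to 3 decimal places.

0.250

Compute the likelihood of the observed sequence for each case: P(data | urn A) = (3/4)(3/4)(3/4) = 27/64; P(data | urn B) = (6/8)(6/8)(6/8) = 27/64; P(data | urn C) = (6/8)(6/8)(6/8) = 27/64.
Multiplying each by its prior: 1/7 · 27/64 = 27/448, 2/7 · 27/64 = 27/224, 4/7 · 27/64 = 27/112; with total 27/64.
Dividing through by the total gives posterior P(urn A | data) = 1/7, P(urn B | data) = 2/7, P(urn C | data) = 4/7.
Averaging over the posterior, P(black next | data) = (1/4)(1/7) + (1/4)(2/7) + (1/4)(4/7) = 1/4.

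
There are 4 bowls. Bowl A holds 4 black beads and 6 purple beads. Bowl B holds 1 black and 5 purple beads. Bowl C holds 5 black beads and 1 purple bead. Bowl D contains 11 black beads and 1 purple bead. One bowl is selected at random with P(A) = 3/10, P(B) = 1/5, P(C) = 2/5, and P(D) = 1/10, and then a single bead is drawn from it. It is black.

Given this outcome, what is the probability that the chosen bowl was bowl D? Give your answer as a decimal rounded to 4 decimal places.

For each hypothesis, P(data | H) works out to: P(data | bowl A) = (4/10) = 2/5; P(data | bowl B) = (1/6) = 1/6; P(data | bowl C) = (5/6) = 5/6; P(data | bowl D) = (11/12) = 11/12.
Weighting by the prior gives 3/10 · 2/5 = 3/25, 1/5 · 1/6 = 1/30, 2/5 · 5/6 = 1/3, 1/10 · 11/12 = 11/120; these sum to 347/600.
So P(bowl D | data) = (11/120) / (347/600) = 55/347.

0.1585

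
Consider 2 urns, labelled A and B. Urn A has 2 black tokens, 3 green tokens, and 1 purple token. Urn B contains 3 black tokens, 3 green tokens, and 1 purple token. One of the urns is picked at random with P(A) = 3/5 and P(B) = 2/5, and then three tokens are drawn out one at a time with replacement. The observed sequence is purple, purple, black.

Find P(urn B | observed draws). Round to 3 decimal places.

For each hypothesis, P(data | H) works out to: P(data | urn A) = (1/6)(1/6)(2/6) = 0.0092593; P(data | urn B) = (1/7)(1/7)(3/7) = 0.0087464.
Weighting by the prior gives 3/5 · 0.0092593 = 0.0055556, 2/5 · 0.0087464 = 0.0034985; with total 0.0090541.
So P(urn B | data) = (0.0034985) / (0.0090541) = 0.3864.

0.386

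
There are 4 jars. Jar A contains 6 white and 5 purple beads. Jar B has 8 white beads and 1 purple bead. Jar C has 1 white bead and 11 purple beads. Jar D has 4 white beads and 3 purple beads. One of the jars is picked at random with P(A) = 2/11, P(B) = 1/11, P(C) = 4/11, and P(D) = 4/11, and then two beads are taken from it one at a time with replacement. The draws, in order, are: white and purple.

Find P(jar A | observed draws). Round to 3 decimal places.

Compute the likelihood of the observed sequence for each case: P(data | jar A) = (6/11)(5/11) = 0.24793; P(data | jar B) = (8/9)(1/9) = 0.098765; P(data | jar C) = (1/12)(11/12) = 0.076389; P(data | jar D) = (4/7)(3/7) = 0.2449.
Multiplying each by its prior: 2/11 · 0.24793 = 0.045079, 1/11 · 0.098765 = 0.0089787, 4/11 · 0.076389 = 0.027778, 4/11 · 0.2449 = 0.089054; these sum to 0.17089.
Therefore the posterior P(jar A | data) = (0.045079) / (0.17089) = 0.26379.

0.264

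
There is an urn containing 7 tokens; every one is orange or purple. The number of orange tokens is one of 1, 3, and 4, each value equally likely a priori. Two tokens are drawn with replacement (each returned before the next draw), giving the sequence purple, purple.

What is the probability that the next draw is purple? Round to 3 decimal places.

The likelihood of the observed sequence under each hypothesis: P(data | r = 1) = (6/7)(6/7) = 36/49; P(data | r = 3) = (4/7)(4/7) = 16/49; P(data | r = 4) = (3/7)(3/7) = 9/49.
Multiplying each by its prior: 1/3 · 36/49 = 12/49, 1/3 · 16/49 = 16/147, 1/3 · 9/49 = 3/49; with total 61/147.
The posterior is then P(r = 1 | data) = 36/61, P(r = 3 | data) = 16/61, P(r = 4 | data) = 9/61.
The predictive probability is P(purple next | data) = (6/7)(36/61) + (4/7)(16/61) + (3/7)(9/61) = 307/427.

0.719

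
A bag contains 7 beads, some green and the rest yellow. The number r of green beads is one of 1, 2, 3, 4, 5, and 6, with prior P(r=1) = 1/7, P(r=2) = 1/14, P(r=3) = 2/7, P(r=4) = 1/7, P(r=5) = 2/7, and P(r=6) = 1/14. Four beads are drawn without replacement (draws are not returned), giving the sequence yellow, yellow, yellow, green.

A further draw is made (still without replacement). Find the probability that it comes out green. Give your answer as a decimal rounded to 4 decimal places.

0.4023

For each hypothesis, P(data | H) works out to: P(data | r = 1) = (6/7)(5/6)(4/5)(1/4) = 1/7; P(data | r = 2) = (5/7)(4/6)(3/5)(2/4) = 1/7; P(data | r = 3) = (4/7)(3/6)(2/5)(3/4) = 3/35; P(data | r = 4) = (3/7)(2/6)(1/5)(4/4) = 1/35; P(data | r = 5) = (2/7)(1/6)(0/5) = 0; P(data | r = 6) = (1/7)(0/6) = 0.
Weighting by the prior gives 1/7 · 1/7 = 1/49, 1/14 · 1/7 = 1/98, 2/7 · 3/35 = 6/245, 1/7 · 1/35 = 1/245, 2/7 · 0 = 0, 1/14 · 0 = 0; with total 29/490.
Dividing through by the total gives posterior P(r = 1 | data) = 10/29, P(r = 2 | data) = 5/29, P(r = 3 | data) = 12/29, P(r = 4 | data) = 2/29, P(r = 5 | data) = 0, P(r = 6 | data) = 0.
Averaging over the posterior, P(green next | data) = (0)(10/29) + (1/3)(5/29) + (2/3)(12/29) + (1)(2/29) = 35/87.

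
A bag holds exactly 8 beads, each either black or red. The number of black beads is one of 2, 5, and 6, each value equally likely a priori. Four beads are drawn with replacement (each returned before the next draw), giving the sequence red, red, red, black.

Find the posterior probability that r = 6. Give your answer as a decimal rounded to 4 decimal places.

Under each hypothesis, the probability of the observed sequence is: P(data | r = 2) = (6/8)(6/8)(6/8)(2/8) = 0.10547; P(data | r = 5) = (3/8)(3/8)(3/8)(5/8) = 0.032959; P(data | r = 6) = (2/8)(2/8)(2/8)(6/8) = 0.011719.
Multiplying each by its prior: 1/3 · 0.10547 = 0.035156, 1/3 · 0.032959 = 0.010986, 1/3 · 0.011719 = 0.0039062; with total 0.050049.
Hence P(r = 6 | data) = (0.0039062) / (0.050049) = 0.078049.

0.0780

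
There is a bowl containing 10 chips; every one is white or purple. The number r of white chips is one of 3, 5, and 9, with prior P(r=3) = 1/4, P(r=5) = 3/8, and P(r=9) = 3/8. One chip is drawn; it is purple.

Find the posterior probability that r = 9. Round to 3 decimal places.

The likelihood of this draw under each hypothesis: P(data | r = 3) = (7/10) = 7/10; P(data | r = 5) = (5/10) = 1/2; P(data | r = 9) = (1/10) = 1/10.
Multiplying each by its prior: 1/4 · 7/10 = 7/40, 3/8 · 1/2 = 3/16, 3/8 · 1/10 = 3/80; summing to 2/5.
Therefore the posterior P(r = 9 | data) = (3/80) / (2/5) = 3/32.

0.094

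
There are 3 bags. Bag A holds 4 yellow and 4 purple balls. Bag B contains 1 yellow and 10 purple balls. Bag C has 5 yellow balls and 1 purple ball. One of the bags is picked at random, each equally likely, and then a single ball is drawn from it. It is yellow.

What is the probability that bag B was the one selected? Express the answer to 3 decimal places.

For each hypothesis, P(data | H) works out to: P(data | bag A) = (4/8) = 1/2; P(data | bag B) = (1/11) = 1/11; P(data | bag C) = (5/6) = 5/6.
Weighting by the prior gives 1/3 · 1/2 = 1/6, 1/3 · 1/11 = 1/33, 1/3 · 5/6 = 5/18; these sum to 47/99.
By Bayes' rule, P(bag B | data) = (1/33) / (47/99) = 3/47.

0.064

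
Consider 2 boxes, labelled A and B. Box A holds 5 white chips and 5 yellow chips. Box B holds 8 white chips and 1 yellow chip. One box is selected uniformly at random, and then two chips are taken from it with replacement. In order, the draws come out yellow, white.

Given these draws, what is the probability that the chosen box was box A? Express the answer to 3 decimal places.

For each hypothesis, P(data | H) works out to: P(data | box A) = (5/10)(5/10) = 1/4; P(data | box B) = (1/9)(8/9) = 8/81.
The prior-weighted likelihoods are 1/2 · 1/4 = 1/8, 1/2 · 8/81 = 4/81; summing to 113/648.
Therefore the posterior P(box A | data) = (1/8) / (113/648) = 81/113.

0.717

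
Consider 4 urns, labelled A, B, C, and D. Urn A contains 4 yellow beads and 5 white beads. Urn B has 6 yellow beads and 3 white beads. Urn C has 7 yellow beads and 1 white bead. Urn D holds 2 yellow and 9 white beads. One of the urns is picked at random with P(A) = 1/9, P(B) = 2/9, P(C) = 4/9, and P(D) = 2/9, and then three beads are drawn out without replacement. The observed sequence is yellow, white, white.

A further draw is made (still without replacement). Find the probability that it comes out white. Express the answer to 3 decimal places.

0.604

Under each hypothesis, the probability of the observed sequence is: P(data | urn A) = (4/9)(5/8)(4/7) = 0.15873; P(data | urn B) = (6/9)(3/8)(2/7) = 0.071429; P(data | urn C) = (7/8)(1/7)(0/6) = 0; P(data | urn D) = (2/11)(9/10)(8/9) = 0.14545.
Multiplying each by its prior: 1/9 · 0.15873 = 0.017637, 2/9 · 0.071429 = 0.015873, 4/9 · 0 = 0, 2/9 · 0.14545 = 0.032323; with total 0.065833.
Dividing through by the total gives posterior P(urn A | data) = 0.2679, P(urn B | data) = 0.24111, P(urn C | data) = 0, P(urn D | data) = 0.49099.
Averaging over the posterior, P(white next | data) = (1/2)(0.2679) + (1/6)(0.24111) + (7/8)(0.49099) = 0.60375.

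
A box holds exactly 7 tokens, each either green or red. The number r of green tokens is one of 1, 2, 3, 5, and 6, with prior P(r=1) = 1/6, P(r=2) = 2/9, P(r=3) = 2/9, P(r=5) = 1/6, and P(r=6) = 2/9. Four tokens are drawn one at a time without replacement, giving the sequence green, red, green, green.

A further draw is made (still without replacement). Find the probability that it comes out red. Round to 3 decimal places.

0.231

Under each hypothesis, the probability of the observed sequence is: P(data | r = 1) = (1/7)(6/6)(0/5) = 0; P(data | r = 2) = (2/7)(5/6)(1/5)(0/4) = 0; P(data | r = 3) = (3/7)(4/6)(2/5)(1/4) = 1/35; P(data | r = 5) = (5/7)(2/6)(4/5)(3/4) = 1/7; P(data | r = 6) = (6/7)(1/6)(5/5)(4/4) = 1/7.
Weighting by the prior gives 1/6 · 0 = 0, 2/9 · 0 = 0, 2/9 · 1/35 = 2/315, 1/6 · 1/7 = 1/42, 2/9 · 1/7 = 2/63; these sum to 13/210.
Normalising, the posterior is P(r = 1 | data) = 0, P(r = 2 | data) = 0, P(r = 3 | data) = 4/39, P(r = 5 | data) = 5/13, P(r = 6 | data) = 20/39.
So P(red next | data) = Σ P(red next | H) P(H | data) = (1)(4/39) + (1/3)(5/13) + (0)(20/39) = 3/13.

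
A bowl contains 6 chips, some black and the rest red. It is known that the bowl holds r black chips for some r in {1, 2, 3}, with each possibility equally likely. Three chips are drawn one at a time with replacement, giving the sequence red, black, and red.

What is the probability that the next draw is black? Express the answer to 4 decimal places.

0.3373

For each hypothesis, P(data | H) works out to: P(data | r = 1) = (5/6)(1/6)(5/6) = 25/216; P(data | r = 2) = (4/6)(2/6)(4/6) = 4/27; P(data | r = 3) = (3/6)(3/6)(3/6) = 1/8.
The prior-weighted likelihoods are 1/3 · 25/216 = 25/648, 1/3 · 4/27 = 4/81, 1/3 · 1/8 = 1/24; these sum to 7/54.
Dividing through by the total gives posterior P(r = 1 | data) = 25/84, P(r = 2 | data) = 8/21, P(r = 3 | data) = 9/28.
So P(black next | data) = Σ P(black next | H) P(H | data) = (1/6)(25/84) + (1/3)(8/21) + (1/2)(9/28) = 85/252.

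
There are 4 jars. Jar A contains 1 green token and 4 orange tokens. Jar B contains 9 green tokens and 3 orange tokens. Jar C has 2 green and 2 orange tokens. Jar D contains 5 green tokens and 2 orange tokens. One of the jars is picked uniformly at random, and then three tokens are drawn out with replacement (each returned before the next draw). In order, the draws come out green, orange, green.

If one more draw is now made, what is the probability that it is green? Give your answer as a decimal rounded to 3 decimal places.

0.628

Compute the likelihood of the observed sequence for each case: P(data | jar A) = (1/5)(4/5)(1/5) = 0.032; P(data | jar B) = (9/12)(3/12)(9/12) = 0.14062; P(data | jar C) = (2/4)(2/4)(2/4) = 0.125; P(data | jar D) = (5/7)(2/7)(5/7) = 0.14577.
The prior-weighted likelihoods are 1/4 · 0.032 = 0.008, 1/4 · 0.14062 = 0.035156, 1/4 · 0.125 = 0.03125, 1/4 · 0.14577 = 0.036443; with total 0.11085.
The posterior is then P(jar A | data) = 0.07217, P(jar B | data) = 0.31715, P(jar C | data) = 0.28191, P(jar D | data) = 0.32876.
Averaging over the posterior, P(green next | data) = (1/5)(0.07217) + (3/4)(0.31715) + (1/2)(0.28191) + (5/7)(0.32876) = 0.62809.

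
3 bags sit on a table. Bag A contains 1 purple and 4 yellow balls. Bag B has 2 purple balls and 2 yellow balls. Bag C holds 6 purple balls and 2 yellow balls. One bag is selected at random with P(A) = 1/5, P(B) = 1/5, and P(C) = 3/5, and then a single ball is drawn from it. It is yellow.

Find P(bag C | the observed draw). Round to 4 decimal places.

0.3659

For each hypothesis, P(data | H) works out to: P(data | bag A) = (4/5) = 4/5; P(data | bag B) = (2/4) = 1/2; P(data | bag C) = (2/8) = 1/4.
Weighting by the prior gives 1/5 · 4/5 = 4/25, 1/5 · 1/2 = 1/10, 3/5 · 1/4 = 3/20; these sum to 41/100.
Hence P(bag C | data) = (3/20) / (41/100) = 15/41.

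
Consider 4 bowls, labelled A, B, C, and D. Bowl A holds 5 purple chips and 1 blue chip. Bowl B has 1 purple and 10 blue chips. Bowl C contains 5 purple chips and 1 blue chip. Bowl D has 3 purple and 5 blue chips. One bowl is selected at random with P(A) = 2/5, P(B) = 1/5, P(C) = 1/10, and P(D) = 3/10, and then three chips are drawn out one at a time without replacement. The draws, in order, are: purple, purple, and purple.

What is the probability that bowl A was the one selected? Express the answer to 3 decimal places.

0.783

Compute the likelihood of the observed sequence for each case: P(data | bowl A) = (5/6)(4/5)(3/4) = 1/2; P(data | bowl B) = (1/11)(0/10) = 0; P(data | bowl C) = (5/6)(4/5)(3/4) = 1/2; P(data | bowl D) = (3/8)(2/7)(1/6) = 1/56.
The prior-weighted likelihoods are 2/5 · 1/2 = 1/5, 1/5 · 0 = 0, 1/10 · 1/2 = 1/20, 3/10 · 1/56 = 3/560; these sum to 143/560.
By Bayes' rule, P(bowl A | data) = (1/5) / (143/560) = 112/143.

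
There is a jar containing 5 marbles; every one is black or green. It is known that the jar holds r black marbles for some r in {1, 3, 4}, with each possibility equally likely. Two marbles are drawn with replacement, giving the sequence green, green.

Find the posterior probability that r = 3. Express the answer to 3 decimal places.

0.190

Compute the likelihood of the observed sequence for each case: P(data | r = 1) = (4/5)(4/5) = 16/25; P(data | r = 3) = (2/5)(2/5) = 4/25; P(data | r = 4) = (1/5)(1/5) = 1/25.
The prior-weighted likelihoods are 1/3 · 16/25 = 16/75, 1/3 · 4/25 = 4/75, 1/3 · 1/25 = 1/75; summing to 7/25.
So P(r = 3 | data) = (4/75) / (7/25) = 4/21.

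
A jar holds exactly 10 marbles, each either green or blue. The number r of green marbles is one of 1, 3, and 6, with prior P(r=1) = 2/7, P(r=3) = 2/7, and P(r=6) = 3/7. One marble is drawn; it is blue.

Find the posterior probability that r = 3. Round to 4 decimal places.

For each hypothesis, P(data | H) works out to: P(data | r = 1) = (9/10) = 9/10; P(data | r = 3) = (7/10) = 7/10; P(data | r = 6) = (4/10) = 2/5.
The prior-weighted likelihoods are 2/7 · 9/10 = 9/35, 2/7 · 7/10 = 1/5, 3/7 · 2/5 = 6/35; with total 22/35.
By Bayes' rule, P(r = 3 | data) = (1/5) / (22/35) = 7/22.

0.3182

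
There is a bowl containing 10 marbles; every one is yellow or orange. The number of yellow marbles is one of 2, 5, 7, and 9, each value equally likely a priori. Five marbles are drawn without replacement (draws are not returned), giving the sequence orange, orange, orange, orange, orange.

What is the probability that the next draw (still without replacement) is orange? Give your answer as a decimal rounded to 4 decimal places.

0.5895

Under each hypothesis, the probability of the observed sequence is: P(data | r = 2) = (8/10)(7/9)(6/8)(5/7)(4/6) = 0.22222; P(data | r = 5) = (5/10)(4/9)(3/8)(2/7)(1/6) = 0.0039683; P(data | r = 7) = (3/10)(2/9)(1/8)(0/7) = 0; P(data | r = 9) = (1/10)(0/9) = 0.
The prior-weighted likelihoods are 1/4 · 0.22222 = 0.055556, 1/4 · 0.0039683 = 0.00099206, 1/4 · 0 = 0, 1/4 · 0 = 0; summing to 0.056548.
Dividing through by the total gives posterior P(r = 2 | data) = 0.98246, P(r = 5 | data) = 0.017544, P(r = 7 | data) = 0, P(r = 9 | data) = 0.
So P(orange next | data) = Σ P(orange next | H) P(H | data) = (3/5)(0.98246) + (0)(0.017544) = 0.58947.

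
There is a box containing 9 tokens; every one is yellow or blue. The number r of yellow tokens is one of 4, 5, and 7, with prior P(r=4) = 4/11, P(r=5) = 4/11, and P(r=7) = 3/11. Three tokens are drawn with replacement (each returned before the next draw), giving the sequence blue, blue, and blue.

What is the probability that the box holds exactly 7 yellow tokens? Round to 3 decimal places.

0.031

Under each hypothesis, the probability of the observed sequence is: P(data | r = 4) = (5/9)(5/9)(5/9) = 0.17147; P(data | r = 5) = (4/9)(4/9)(4/9) = 0.087791; P(data | r = 7) = (2/9)(2/9)(2/9) = 0.010974.
Multiplying each by its prior: 4/11 · 0.17147 = 0.062352, 4/11 · 0.087791 = 0.031924, 3/11 · 0.010974 = 0.0029929; with total 0.097269.
Therefore the posterior P(r = 7 | data) = (0.0029929) / (0.097269) = 0.030769.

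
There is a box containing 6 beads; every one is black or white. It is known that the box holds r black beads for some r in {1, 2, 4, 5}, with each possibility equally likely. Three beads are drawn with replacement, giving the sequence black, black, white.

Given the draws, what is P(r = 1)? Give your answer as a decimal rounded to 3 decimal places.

Under each hypothesis, the probability of the observed sequence is: P(data | r = 1) = (1/6)(1/6)(5/6) = 5/216; P(data | r = 2) = (2/6)(2/6)(4/6) = 2/27; P(data | r = 4) = (4/6)(4/6)(2/6) = 4/27; P(data | r = 5) = (5/6)(5/6)(1/6) = 25/216.
The prior-weighted likelihoods are 1/4 · 5/216 = 5/864, 1/4 · 2/27 = 1/54, 1/4 · 4/27 = 1/27, 1/4 · 25/216 = 25/864; these sum to 13/144.
Hence P(r = 1 | data) = (5/864) / (13/144) = 5/78.

0.064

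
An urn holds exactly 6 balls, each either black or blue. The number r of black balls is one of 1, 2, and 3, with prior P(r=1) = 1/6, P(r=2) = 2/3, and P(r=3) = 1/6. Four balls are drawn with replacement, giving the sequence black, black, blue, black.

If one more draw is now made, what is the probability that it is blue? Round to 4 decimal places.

0.6075

The likelihood of the observed sequence under each hypothesis: P(data | r = 1) = (1/6)(1/6)(5/6)(1/6) = 0.003858; P(data | r = 2) = (2/6)(2/6)(4/6)(2/6) = 0.024691; P(data | r = 3) = (3/6)(3/6)(3/6)(3/6) = 0.0625.
Weighting by the prior gives 1/6 · 0.003858 = 0.000643, 2/3 · 0.024691 = 0.016461, 1/6 · 0.0625 = 0.010417; with total 0.027521.
Dividing through by the total gives posterior P(r = 1 | data) = 0.023364, P(r = 2 | data) = 0.59813, P(r = 3 | data) = 0.3785.
So P(blue next | data) = Σ P(blue next | H) P(H | data) = (5/6)(0.023364) + (2/3)(0.59813) + (1/2)(0.3785) = 0.60748.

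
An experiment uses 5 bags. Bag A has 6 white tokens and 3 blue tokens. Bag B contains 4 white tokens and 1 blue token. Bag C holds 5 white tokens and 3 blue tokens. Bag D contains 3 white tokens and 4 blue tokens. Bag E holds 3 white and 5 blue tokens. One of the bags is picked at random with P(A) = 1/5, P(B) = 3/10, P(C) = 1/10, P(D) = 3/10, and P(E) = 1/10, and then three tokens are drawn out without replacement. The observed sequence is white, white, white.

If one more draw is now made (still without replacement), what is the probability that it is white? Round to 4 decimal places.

0.4644

Under each hypothesis, the probability of the observed sequence is: P(data | bag A) = (6/9)(5/8)(4/7) = 5/21; P(data | bag B) = (4/5)(3/4)(2/3) = 2/5; P(data | bag C) = (5/8)(4/7)(3/6) = 5/28; P(data | bag D) = (3/7)(2/6)(1/5) = 1/35; P(data | bag E) = (3/8)(2/7)(1/6) = 1/56.
Multiplying each by its prior: 1/5 · 5/21 = 1/21, 3/10 · 2/5 = 3/25, 1/10 · 5/28 = 1/56, 3/10 · 1/35 = 3/350, 1/10 · 1/56 = 1/560; summing to 47/240.
Normalising, the posterior is P(bag A | data) = 0.24316, P(bag B | data) = 0.61277, P(bag C | data) = 0.091185, P(bag D | data) = 0.043769, P(bag E | data) = 0.0091185.
The predictive probability is P(white next | data) = (1/2)(0.24316) + (1/2)(0.61277) + (2/5)(0.091185) + (0)(0.043769) + (0)(0.0091185) = 0.46444.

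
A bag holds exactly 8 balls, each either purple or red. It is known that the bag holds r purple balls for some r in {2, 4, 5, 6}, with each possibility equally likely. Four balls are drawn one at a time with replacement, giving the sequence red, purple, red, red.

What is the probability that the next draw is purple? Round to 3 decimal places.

0.409

Under each hypothesis, the probability of the observed sequence is: P(data | r = 2) = (6/8)(2/8)(6/8)(6/8) = 0.10547; P(data | r = 4) = (4/8)(4/8)(4/8)(4/8) = 0.0625; P(data | r = 5) = (3/8)(5/8)(3/8)(3/8) = 0.032959; P(data | r = 6) = (2/8)(6/8)(2/8)(2/8) = 0.011719.
Weighting by the prior gives 1/4 · 0.10547 = 0.026367, 1/4 · 0.0625 = 0.015625, 1/4 · 0.032959 = 0.0082397, 1/4 · 0.011719 = 0.0029297; these sum to 0.053162.
Normalising, the posterior is P(r = 2 | data) = 0.49598, P(r = 4 | data) = 0.29392, P(r = 5 | data) = 0.15499, P(r = 6 | data) = 0.055109.
Averaging over the posterior, P(purple next | data) = (1/4)(0.49598) + (1/2)(0.29392) + (5/8)(0.15499) + (3/4)(0.055109) = 0.40916.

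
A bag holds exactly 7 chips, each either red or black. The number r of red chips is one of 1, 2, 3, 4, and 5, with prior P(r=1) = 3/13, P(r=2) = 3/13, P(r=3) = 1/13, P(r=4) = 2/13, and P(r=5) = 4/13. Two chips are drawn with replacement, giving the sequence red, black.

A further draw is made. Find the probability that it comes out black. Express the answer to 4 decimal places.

The likelihood of the observed sequence under each hypothesis: P(data | r = 1) = (1/7)(6/7) = 6/49; P(data | r = 2) = (2/7)(5/7) = 10/49; P(data | r = 3) = (3/7)(4/7) = 12/49; P(data | r = 4) = (4/7)(3/7) = 12/49; P(data | r = 5) = (5/7)(2/7) = 10/49.
The prior-weighted likelihoods are 3/13 · 6/49 = 18/637, 3/13 · 10/49 = 30/637, 1/13 · 12/49 = 12/637, 2/13 · 12/49 = 24/637, 4/13 · 10/49 = 40/637; with total 124/637.
The posterior is then P(r = 1 | data) = 9/62, P(r = 2 | data) = 15/62, P(r = 3 | data) = 3/31, P(r = 4 | data) = 6/31, P(r = 5 | data) = 10/31.
So P(black next | data) = Σ P(black next | H) P(H | data) = (6/7)(9/62) + (5/7)(15/62) + (4/7)(3/31) + (3/7)(6/31) + (2/7)(10/31) = 229/434.

0.5276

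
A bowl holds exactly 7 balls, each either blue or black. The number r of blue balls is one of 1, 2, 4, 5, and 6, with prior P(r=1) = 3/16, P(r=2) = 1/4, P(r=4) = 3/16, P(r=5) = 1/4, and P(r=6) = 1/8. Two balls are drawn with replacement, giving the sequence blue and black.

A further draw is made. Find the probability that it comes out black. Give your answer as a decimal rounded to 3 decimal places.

0.497

The likelihood of the observed sequence under each hypothesis: P(data | r = 1) = (1/7)(6/7) = 6/49; P(data | r = 2) = (2/7)(5/7) = 10/49; P(data | r = 4) = (4/7)(3/7) = 12/49; P(data | r = 5) = (5/7)(2/7) = 10/49; P(data | r = 6) = (6/7)(1/7) = 6/49.
Multiplying each by its prior: 3/16 · 6/49 = 9/392, 1/4 · 10/49 = 5/98, 3/16 · 12/49 = 9/196, 1/4 · 10/49 = 5/98, 1/8 · 6/49 = 3/196; summing to 73/392.
Dividing through by the total gives posterior P(r = 1 | data) = 9/73, P(r = 2 | data) = 20/73, P(r = 4 | data) = 18/73, P(r = 5 | data) = 20/73, P(r = 6 | data) = 6/73.
The predictive probability is P(black next | data) = (6/7)(9/73) + (5/7)(20/73) + (3/7)(18/73) + (2/7)(20/73) + (1/7)(6/73) = 254/511.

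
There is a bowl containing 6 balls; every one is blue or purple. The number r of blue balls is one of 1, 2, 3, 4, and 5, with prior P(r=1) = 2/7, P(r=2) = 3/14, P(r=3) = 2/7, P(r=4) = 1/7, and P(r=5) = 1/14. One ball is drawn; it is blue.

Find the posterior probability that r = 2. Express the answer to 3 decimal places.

0.171

The likelihood of this draw under each hypothesis: P(data | r = 1) = (1/6) = 1/6; P(data | r = 2) = (2/6) = 1/3; P(data | r = 3) = (3/6) = 1/2; P(data | r = 4) = (4/6) = 2/3; P(data | r = 5) = (5/6) = 5/6.
Weighting by the prior gives 2/7 · 1/6 = 1/21, 3/14 · 1/3 = 1/14, 2/7 · 1/2 = 1/7, 1/7 · 2/3 = 2/21, 1/14 · 5/6 = 5/84; summing to 5/12.
Therefore the posterior P(r = 2 | data) = (1/14) / (5/12) = 6/35.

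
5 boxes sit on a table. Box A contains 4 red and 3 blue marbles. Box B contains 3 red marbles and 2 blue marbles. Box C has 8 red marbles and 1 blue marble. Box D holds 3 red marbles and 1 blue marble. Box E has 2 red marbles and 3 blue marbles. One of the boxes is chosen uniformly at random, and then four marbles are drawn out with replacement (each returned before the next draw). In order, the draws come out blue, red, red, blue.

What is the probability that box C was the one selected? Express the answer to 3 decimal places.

Under each hypothesis, the probability of the observed sequence is: P(data | box A) = (3/7)(4/7)(4/7)(3/7) = 0.059975; P(data | box B) = (2/5)(3/5)(3/5)(2/5) = 0.0576; P(data | box C) = (1/9)(8/9)(8/9)(1/9) = 0.0097546; P(data | box D) = (1/4)(3/4)(3/4)(1/4) = 0.035156; P(data | box E) = (3/5)(2/5)(2/5)(3/5) = 0.0576.
Weighting by the prior gives 1/5 · 0.059975 = 0.011995, 1/5 · 0.0576 = 0.01152, 1/5 · 0.0097546 = 0.0019509, 1/5 · 0.035156 = 0.0070313, 1/5 · 0.0576 = 0.01152; with total 0.044017.
Therefore the posterior P(box C | data) = (0.0019509) / (0.044017) = 0.044322.

0.044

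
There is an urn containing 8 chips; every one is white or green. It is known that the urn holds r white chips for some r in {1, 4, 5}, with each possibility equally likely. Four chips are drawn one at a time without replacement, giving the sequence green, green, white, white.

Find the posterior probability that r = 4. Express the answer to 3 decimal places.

Under each hypothesis, the probability of the observed sequence is: P(data | r = 1) = (7/8)(6/7)(1/6)(0/5) = 0; P(data | r = 4) = (4/8)(3/7)(4/6)(3/5) = 3/35; P(data | r = 5) = (3/8)(2/7)(5/6)(4/5) = 1/14.
Multiplying each by its prior: 1/3 · 0 = 0, 1/3 · 3/35 = 1/35, 1/3 · 1/14 = 1/42; these sum to 11/210.
Therefore the posterior P(r = 4 | data) = (1/35) / (11/210) = 6/11.

0.545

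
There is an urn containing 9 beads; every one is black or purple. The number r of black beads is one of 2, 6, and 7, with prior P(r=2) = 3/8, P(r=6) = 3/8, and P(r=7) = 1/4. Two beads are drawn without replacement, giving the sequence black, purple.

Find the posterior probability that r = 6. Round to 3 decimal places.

0.435

Compute the likelihood of the observed sequence for each case: P(data | r = 2) = (2/9)(7/8) = 7/36; P(data | r = 6) = (6/9)(3/8) = 1/4; P(data | r = 7) = (7/9)(2/8) = 7/36.
Weighting by the prior gives 3/8 · 7/36 = 7/96, 3/8 · 1/4 = 3/32, 1/4 · 7/36 = 7/144; these sum to 31/144.
Therefore the posterior P(r = 6 | data) = (3/32) / (31/144) = 27/62.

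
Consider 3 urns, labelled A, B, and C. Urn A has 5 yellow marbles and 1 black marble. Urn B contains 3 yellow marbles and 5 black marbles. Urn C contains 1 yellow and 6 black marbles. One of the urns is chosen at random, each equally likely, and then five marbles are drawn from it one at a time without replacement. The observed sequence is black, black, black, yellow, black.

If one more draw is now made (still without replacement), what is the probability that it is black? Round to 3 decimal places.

The likelihood of the observed sequence under each hypothesis: P(data | urn A) = (1/6)(0/5) = 0; P(data | urn B) = (5/8)(4/7)(3/6)(3/5)(2/4) = 3/56; P(data | urn C) = (6/7)(5/6)(4/5)(1/4)(3/3) = 1/7.
The prior-weighted likelihoods are 1/3 · 0 = 0, 1/3 · 3/56 = 1/56, 1/3 · 1/7 = 1/21; these sum to 11/168.
Normalising, the posterior is P(urn A | data) = 0, P(urn B | data) = 3/11, P(urn C | data) = 8/11.
So P(black next | data) = Σ P(black next | H) P(H | data) = (1/3)(3/11) + (1)(8/11) = 9/11.

0.818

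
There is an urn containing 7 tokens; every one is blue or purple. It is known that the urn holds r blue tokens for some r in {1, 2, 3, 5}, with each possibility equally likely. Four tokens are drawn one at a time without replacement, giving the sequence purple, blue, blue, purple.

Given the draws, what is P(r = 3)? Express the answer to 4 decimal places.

For each hypothesis, P(data | H) works out to: P(data | r = 1) = (6/7)(1/6)(0/5) = 0; P(data | r = 2) = (5/7)(2/6)(1/5)(4/4) = 1/21; P(data | r = 3) = (4/7)(3/6)(2/5)(3/4) = 3/35; P(data | r = 5) = (2/7)(5/6)(4/5)(1/4) = 1/21.
The prior-weighted likelihoods are 1/4 · 0 = 0, 1/4 · 1/21 = 1/84, 1/4 · 3/35 = 3/140, 1/4 · 1/21 = 1/84; with total 19/420.
By Bayes' rule, P(r = 3 | data) = (3/140) / (19/420) = 9/19.

0.4737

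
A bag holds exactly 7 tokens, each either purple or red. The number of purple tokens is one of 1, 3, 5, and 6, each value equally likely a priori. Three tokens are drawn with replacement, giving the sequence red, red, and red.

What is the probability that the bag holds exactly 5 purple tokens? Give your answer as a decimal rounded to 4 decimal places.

0.0277

Compute the likelihood of the observed sequence for each case: P(data | r = 1) = (6/7)(6/7)(6/7) = 0.62974; P(data | r = 3) = (4/7)(4/7)(4/7) = 0.18659; P(data | r = 5) = (2/7)(2/7)(2/7) = 0.023324; P(data | r = 6) = (1/7)(1/7)(1/7) = 0.0029155.
The prior-weighted likelihoods are 1/4 · 0.62974 = 0.15743, 1/4 · 0.18659 = 0.046647, 1/4 · 0.023324 = 0.0058309, 1/4 · 0.0029155 = 0.00072886; these sum to 0.21064.
Therefore the posterior P(r = 5 | data) = (0.0058309) / (0.21064) = 0.027682.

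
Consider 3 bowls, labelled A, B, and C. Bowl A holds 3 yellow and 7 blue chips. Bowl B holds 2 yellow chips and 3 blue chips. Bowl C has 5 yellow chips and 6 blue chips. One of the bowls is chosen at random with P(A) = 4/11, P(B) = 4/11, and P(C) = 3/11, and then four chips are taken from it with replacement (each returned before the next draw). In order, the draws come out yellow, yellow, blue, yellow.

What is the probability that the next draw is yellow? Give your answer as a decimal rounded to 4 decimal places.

Compute the likelihood of the observed sequence for each case: P(data | bowl A) = (3/10)(3/10)(7/10)(3/10) = 0.0189; P(data | bowl B) = (2/5)(2/5)(3/5)(2/5) = 0.0384; P(data | bowl C) = (5/11)(5/11)(6/11)(5/11) = 0.051226.
Weighting by the prior gives 4/11 · 0.0189 = 0.0068727, 4/11 · 0.0384 = 0.013964, 3/11 · 0.051226 = 0.013971; with total 0.034807.
Normalising, the posterior is P(bowl A | data) = 0.19745, P(bowl B | data) = 0.40117, P(bowl C | data) = 0.40138.
The predictive probability is P(yellow next | data) = (3/10)(0.19745) + (2/5)(0.40117) + (5/11)(0.40138) = 0.40215.

0.4021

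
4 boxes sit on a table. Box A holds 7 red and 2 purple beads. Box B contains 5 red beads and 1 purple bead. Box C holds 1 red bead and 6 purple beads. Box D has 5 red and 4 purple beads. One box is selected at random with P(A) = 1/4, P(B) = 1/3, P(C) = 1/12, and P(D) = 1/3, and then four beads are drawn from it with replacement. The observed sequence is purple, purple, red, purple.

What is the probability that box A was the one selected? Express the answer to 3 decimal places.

The likelihood of the observed sequence under each hypothesis: P(data | box A) = (2/9)(2/9)(7/9)(2/9) = 0.0085353; P(data | box B) = (1/6)(1/6)(5/6)(1/6) = 0.003858; P(data | box C) = (6/7)(6/7)(1/7)(6/7) = 0.089963; P(data | box D) = (4/9)(4/9)(5/9)(4/9) = 0.048773.
The prior-weighted likelihoods are 1/4 · 0.0085353 = 0.0021338, 1/3 · 0.003858 = 0.001286, 1/12 · 0.089963 = 0.0074969, 1/3 · 0.048773 = 0.016258; these sum to 0.027174.
Therefore the posterior P(box A | data) = (0.0021338) / (0.027174) = 0.078523.

0.079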